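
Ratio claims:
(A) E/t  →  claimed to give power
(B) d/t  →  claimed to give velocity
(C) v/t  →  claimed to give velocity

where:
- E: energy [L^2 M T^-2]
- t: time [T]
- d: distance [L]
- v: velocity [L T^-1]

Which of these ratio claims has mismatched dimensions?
(C) v/t does not give velocity

(A) E/t: [L^2 M T^-3] = power [L^2 M T^-3] ✓
(B) d/t: [L T^-1] = velocity [L T^-1] ✓
(C) v/t: [L T^-2] ≠ velocity [L T^-1] ✗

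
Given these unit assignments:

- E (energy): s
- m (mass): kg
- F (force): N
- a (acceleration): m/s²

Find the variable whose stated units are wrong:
E

The variable E (energy) should have units J, not s.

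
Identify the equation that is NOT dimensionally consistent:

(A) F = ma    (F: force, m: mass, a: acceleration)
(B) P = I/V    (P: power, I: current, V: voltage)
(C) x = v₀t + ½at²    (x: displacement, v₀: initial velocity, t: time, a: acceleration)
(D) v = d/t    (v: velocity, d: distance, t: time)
(B) P = I/V

The equation (B) P = I/V is dimensionally incorrect.

LHS (P): [L^2 M T^-3]
RHS (I/V): [I^2 L^-2 M^-1 T^3] ✗

The dimensions do not match. The other three equations balance.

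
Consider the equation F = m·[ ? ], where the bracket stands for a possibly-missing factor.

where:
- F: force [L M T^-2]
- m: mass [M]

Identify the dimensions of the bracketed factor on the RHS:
[L T^-2] — acceleration (e.g. a)

F has dimensions [L M T^-2]; m has dimensions [M].
The bracketed factor must supply [L M T^-2] / [M] = [L T^-2].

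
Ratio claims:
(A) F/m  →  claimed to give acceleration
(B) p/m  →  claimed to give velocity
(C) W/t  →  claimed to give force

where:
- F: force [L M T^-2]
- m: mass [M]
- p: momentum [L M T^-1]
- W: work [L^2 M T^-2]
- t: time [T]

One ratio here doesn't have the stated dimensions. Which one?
(C) W/t does not give force

(A) F/m: [L T^-2] = acceleration [L T^-2] ✓
(B) p/m: [L T^-1] = velocity [L T^-1] ✓
(C) W/t: [L^2 M T^-3] ≠ force [L M T^-2] ✗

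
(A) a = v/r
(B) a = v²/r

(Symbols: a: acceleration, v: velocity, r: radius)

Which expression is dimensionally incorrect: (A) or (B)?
(A)

(A) a = v/r: LHS [L T^-2], RHS [T^-1] ✗
(B) a = v²/r: LHS [L T^-2], RHS [L T^-2] ✓

Expression (A) a = v/r is dimensionally incorrect.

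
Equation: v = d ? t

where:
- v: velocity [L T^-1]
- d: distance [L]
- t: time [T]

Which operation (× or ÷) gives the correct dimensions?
division (÷): v = d ÷ t

v [L T^-1]; d [L]; t [T].
d × t → [L T] ✗
d ÷ t → [L T^-1] ✓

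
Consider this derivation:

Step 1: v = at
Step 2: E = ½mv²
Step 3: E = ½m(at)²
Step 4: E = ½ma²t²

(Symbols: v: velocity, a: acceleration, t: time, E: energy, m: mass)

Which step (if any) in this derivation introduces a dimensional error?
No step introduces an error — all steps are dimensionally consistent.

Step 1: v = at → LHS [L T^-1], RHS [L T^-1] ✓
Step 2: E = ½mv² → LHS [L^2 M T^-2], RHS [L^2 M T^-2] ✓
Step 3: E = ½m(at)² → LHS [L^2 M T^-2], RHS [L^2 M T^-2] ✓
Step 4: E = ½ma²t² → LHS [L^2 M T^-2], RHS [L^2 M T^-2] ✓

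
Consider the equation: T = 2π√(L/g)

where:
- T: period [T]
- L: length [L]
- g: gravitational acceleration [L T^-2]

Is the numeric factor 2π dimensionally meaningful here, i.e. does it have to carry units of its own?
No

T has dimensions [T] and √(L/g) already has dimensions [T], so the equation balances without 2π contributing any dimensions. 2π is a pure (dimensionless) number; changing or removing it would not affect dimensional consistency.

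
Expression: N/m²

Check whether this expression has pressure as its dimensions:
Yes

The expression N/m² has dimensions [L^-1 M T^-2], which is exactly pressure [L^-1 M T^-2].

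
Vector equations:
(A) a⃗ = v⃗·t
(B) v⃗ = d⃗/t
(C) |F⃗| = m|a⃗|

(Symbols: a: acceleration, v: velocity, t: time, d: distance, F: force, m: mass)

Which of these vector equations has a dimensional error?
(A) a⃗ = v⃗·t

(A) a⃗ = v⃗·t: LHS [L T^-2], RHS [L] ✗ — acceleration is velocity per time; should be v⃗/t
(B) v⃗ = d⃗/t: LHS [L T^-1], RHS [L T^-1] ✓ — displacement (vector) divided by time (scalar)
(C) |F⃗| = m|a⃗|: LHS [L M T^-2], RHS [L M T^-2] ✓ — magnitudes of vectors are scalars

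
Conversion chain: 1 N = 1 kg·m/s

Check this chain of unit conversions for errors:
The chain is incorrect (it contains an error).

Incorrect: Newton is kg·m/s², not kg·m/s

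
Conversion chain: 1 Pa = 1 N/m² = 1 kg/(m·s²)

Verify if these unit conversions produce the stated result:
The chain is correct (no errors).

Correct: Pascal is Newton per square meter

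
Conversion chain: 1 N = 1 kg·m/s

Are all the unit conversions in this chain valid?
The chain is incorrect (it contains an error).

Incorrect: Newton is kg·m/s², not kg·m/s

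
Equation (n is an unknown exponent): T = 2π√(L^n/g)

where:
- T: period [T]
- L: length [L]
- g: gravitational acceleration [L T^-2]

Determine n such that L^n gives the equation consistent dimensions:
n = 1

T has dimensions [T]; L has dimensions [L].
With n = 1: 2π√(L^1/g) has dimensions [T], matching the LHS ✓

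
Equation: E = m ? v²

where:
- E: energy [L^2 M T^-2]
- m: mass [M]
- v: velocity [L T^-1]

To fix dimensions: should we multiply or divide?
multiplication (×): E = m × v²

E [L^2 M T^-2]; m [M]; v² [L^2 T^-2].
m × v² → [L^2 M T^-2] ✓
m ÷ v² → [L^-2 M T^2] ✗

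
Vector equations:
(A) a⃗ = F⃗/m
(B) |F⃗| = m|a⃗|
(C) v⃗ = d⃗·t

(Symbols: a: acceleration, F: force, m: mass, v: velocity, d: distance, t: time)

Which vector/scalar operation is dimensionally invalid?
(C) v⃗ = d⃗·t

(A) a⃗ = F⃗/m: LHS [L T^-2], RHS [L T^-2] ✓ — force (vector) divided by mass (scalar)
(B) |F⃗| = m|a⃗|: LHS [L M T^-2], RHS [L M T^-2] ✓ — magnitudes of vectors are scalars
(C) v⃗ = d⃗·t: LHS [L T^-1], RHS [L T] ✗ — velocity is displacement per time; should be d⃗/t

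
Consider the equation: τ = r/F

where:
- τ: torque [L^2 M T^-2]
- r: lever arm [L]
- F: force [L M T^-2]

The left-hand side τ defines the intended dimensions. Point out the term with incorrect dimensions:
The right-hand side term r/F

τ has dimensions [L^2 M T^-2], but r/F has dimensions [M^-1 T^2], so the term r/F is dimensionally wrong for τ.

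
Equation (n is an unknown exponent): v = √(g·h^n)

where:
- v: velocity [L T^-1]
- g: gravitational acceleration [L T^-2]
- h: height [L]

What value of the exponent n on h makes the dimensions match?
n = 1

v has dimensions [L T^-1]; h has dimensions [L].
With n = 1: √(g·h^1) has dimensions [L T^-1], matching the LHS ✓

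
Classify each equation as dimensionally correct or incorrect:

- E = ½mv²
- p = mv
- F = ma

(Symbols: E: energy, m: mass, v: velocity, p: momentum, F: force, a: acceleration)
Dimensionally correct: E = ½mv², p = mv, F = ma
Dimensionally incorrect: none
Ordered (correct first, then incorrect): E = ½mv², p = mv, F = ma

- E = ½mv²: LHS [L^2 M T^-2], RHS [L^2 M T^-2] → correct ✓
- p = mv: LHS [L M T^-1], RHS [L M T^-1] → correct ✓
- F = ma: LHS [L M T^-2], RHS [L M T^-2] → correct ✓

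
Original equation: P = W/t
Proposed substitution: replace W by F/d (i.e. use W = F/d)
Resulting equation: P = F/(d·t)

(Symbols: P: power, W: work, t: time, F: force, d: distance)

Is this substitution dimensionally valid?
No

[W] = [L^2 M T^-2] and [F/d] = [M T^-2]. These differ, so the substitution replaces a quantity by one of different dimensions and the result P = F/(d·t) has LHS [L^2 M T^-3] vs RHS [M T^-3] — inconsistent.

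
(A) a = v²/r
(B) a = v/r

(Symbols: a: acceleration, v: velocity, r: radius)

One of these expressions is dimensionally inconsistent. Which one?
(B)

(A) a = v²/r: LHS [L T^-2], RHS [L T^-2] ✓
(B) a = v/r: LHS [L T^-2], RHS [T^-1] ✗

Expression (B) a = v/r is dimensionally incorrect.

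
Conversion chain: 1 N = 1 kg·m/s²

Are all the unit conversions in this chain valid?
The chain is correct (no errors).

Correct: Newton is defined as kg·m/s²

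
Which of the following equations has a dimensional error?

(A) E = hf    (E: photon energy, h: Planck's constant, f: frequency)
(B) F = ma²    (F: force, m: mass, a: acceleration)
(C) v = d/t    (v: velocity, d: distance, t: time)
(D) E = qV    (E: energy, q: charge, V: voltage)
(B) F = ma²

The equation (B) F = ma² is dimensionally incorrect.

LHS (F): [L M T^-2]
RHS (ma²): [L^2 M T^-4] ✗

The dimensions do not match. The other three equations balance.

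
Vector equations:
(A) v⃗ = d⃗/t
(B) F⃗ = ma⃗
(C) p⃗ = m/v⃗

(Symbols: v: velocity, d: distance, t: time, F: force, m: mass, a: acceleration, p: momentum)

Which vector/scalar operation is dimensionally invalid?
(C) p⃗ = m/v⃗

(A) v⃗ = d⃗/t: LHS [L T^-1], RHS [L T^-1] ✓ — displacement (vector) divided by time (scalar)
(B) F⃗ = ma⃗: LHS [L M T^-2], RHS [L M T^-2] ✓ — Force and acceleration are vectors, mass is a scalar
(C) p⃗ = m/v⃗: LHS [L M T^-1], RHS [L^-1 M T] ✗ — momentum is mass times velocity; should be mv⃗ (and division by a vector is undefined)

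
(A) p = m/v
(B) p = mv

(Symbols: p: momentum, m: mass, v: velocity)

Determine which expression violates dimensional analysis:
(A)

(A) p = m/v: LHS [L M T^-1], RHS [L^-1 M T] ✗
(B) p = mv: LHS [L M T^-1], RHS [L M T^-1] ✓

Expression (A) p = m/v is dimensionally incorrect.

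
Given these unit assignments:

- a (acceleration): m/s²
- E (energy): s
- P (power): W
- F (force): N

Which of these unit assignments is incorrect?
E

The variable E (energy) should have units J, not s.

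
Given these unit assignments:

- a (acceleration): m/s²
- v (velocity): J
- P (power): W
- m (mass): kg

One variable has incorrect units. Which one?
v

The variable v (velocity) should have units m/s, not J.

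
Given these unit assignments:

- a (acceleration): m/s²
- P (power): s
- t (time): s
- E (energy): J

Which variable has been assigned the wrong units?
P

The variable P (power) should have units W, not s.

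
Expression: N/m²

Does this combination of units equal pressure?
Yes

The expression N/m² has dimensions [L^-1 M T^-2], which is exactly pressure [L^-1 M T^-2].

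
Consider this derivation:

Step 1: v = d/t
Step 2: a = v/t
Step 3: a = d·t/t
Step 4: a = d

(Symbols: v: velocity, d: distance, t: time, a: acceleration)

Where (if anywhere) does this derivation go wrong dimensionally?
Step 3

Step 1: v = d/t → LHS [L T^-1], RHS [L T^-1] ✓
Step 2: a = v/t → LHS [L T^-2], RHS [L T^-2] ✓
Step 3: a = d·t/t → LHS [L T^-2], RHS [L] ✗

The first dimensional inconsistency appears in step 3: a = d·t/t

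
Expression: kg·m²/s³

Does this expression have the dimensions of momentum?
No

The expression kg·m²/s³ has dimensions [L^2 M T^-3], but momentum has dimensions [L M T^-1].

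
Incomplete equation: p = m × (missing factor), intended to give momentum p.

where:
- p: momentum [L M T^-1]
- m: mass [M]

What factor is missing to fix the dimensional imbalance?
v (velocity), dimensions [L T^-1]

p has dimensions [L M T^-1] and m has dimensions [M].
The missing factor must have dimensions [L M T^-1] / [M] = [L T^-1], i.e. velocity (v).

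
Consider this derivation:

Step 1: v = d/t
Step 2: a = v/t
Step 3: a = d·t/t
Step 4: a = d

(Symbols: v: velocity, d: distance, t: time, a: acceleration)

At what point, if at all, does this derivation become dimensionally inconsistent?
Step 3

Step 1: v = d/t → LHS [L T^-1], RHS [L T^-1] ✓
Step 2: a = v/t → LHS [L T^-2], RHS [L T^-2] ✓
Step 3: a = d·t/t → LHS [L T^-2], RHS [L] ✗

The first dimensional inconsistency appears in step 3: a = d·t/t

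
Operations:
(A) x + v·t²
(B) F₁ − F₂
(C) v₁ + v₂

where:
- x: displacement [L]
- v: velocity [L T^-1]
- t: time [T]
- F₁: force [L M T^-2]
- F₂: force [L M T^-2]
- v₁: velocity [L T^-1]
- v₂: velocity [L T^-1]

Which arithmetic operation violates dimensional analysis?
(A) x + v·t²

(A) x + v·t²: x [L] and v·t² [L T] — different dimensions cannot be added/subtracted ✗
(B) F₁ − F₂: F₁ [L M T^-2] and F₂ [L M T^-2] — same dimensions ✓
(C) v₁ + v₂: v₁ [L T^-1] and v₂ [L T^-1] — same dimensions ✓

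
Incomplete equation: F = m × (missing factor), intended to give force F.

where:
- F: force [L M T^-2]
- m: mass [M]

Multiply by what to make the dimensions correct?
a (acceleration), dimensions [L T^-2]

F has dimensions [L M T^-2] and m has dimensions [M].
The missing factor must have dimensions [L M T^-2] / [M] = [L T^-2], i.e. acceleration (a).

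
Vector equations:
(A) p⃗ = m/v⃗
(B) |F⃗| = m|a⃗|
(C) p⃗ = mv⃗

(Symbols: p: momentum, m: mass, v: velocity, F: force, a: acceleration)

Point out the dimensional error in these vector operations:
(A) p⃗ = m/v⃗

(A) p⃗ = m/v⃗: LHS [L M T^-1], RHS [L^-1 M T] ✗ — momentum is mass times velocity; should be mv⃗ (and division by a vector is undefined)
(B) |F⃗| = m|a⃗|: LHS [L M T^-2], RHS [L M T^-2] ✓ — magnitudes of vectors are scalars
(C) p⃗ = mv⃗: LHS [L M T^-1], RHS [L M T^-1] ✓ — mass (scalar) times velocity (vector)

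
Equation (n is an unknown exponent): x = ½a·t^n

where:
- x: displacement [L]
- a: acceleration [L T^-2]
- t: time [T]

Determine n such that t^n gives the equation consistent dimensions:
n = 2

x has dimensions [L]; t has dimensions [T].
The rest of the RHS has dimensions [L T^-2], so t^n must supply [T^2].
With n = 2: ½a·t^2 has dimensions [L], matching the LHS ✓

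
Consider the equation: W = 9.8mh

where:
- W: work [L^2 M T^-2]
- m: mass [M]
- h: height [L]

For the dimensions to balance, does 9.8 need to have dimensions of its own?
Yes

W has dimensions [L^2 M T^-2], while mh alone has dimensions [L M]. For the equation to balance, the factor 9.8 must carry dimensions [L T^-2] — it is a dimensional constant (a numerical value of a physical quantity with its units suppressed), not a pure number.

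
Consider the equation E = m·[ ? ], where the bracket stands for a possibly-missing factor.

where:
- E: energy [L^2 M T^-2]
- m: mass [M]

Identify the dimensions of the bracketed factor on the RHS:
[L^2 T^-2] — velocity squared (e.g. v²)

E has dimensions [L^2 M T^-2]; m has dimensions [M].
The bracketed factor must supply [L^2 M T^-2] / [M] = [L^2 T^-2].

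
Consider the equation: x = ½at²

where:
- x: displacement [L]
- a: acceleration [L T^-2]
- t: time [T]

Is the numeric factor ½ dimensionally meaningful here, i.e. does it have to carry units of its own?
No

x has dimensions [L] and at² already has dimensions [L], so the equation balances without ½ contributing any dimensions. ½ is a pure (dimensionless) number; changing or removing it would not affect dimensional consistency.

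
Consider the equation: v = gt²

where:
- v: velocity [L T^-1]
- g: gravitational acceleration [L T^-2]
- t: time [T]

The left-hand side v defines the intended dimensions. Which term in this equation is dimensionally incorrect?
The right-hand side term gt²

v has dimensions [L T^-1], but gt² has dimensions [L], so the term gt² is dimensionally wrong for v.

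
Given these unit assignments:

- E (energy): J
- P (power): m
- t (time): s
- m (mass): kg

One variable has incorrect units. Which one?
P

The variable P (power) should have units W, not m.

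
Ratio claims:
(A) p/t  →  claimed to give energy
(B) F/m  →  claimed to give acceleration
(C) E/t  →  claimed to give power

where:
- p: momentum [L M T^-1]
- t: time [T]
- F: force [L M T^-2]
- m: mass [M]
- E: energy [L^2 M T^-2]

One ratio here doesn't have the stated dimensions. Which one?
(A) p/t does not give energy

(A) p/t: [L M T^-2] ≠ energy [L^2 M T^-2] ✗
(B) F/m: [L T^-2] = acceleration [L T^-2] ✓
(C) E/t: [L^2 M T^-3] = power [L^2 M T^-3] ✓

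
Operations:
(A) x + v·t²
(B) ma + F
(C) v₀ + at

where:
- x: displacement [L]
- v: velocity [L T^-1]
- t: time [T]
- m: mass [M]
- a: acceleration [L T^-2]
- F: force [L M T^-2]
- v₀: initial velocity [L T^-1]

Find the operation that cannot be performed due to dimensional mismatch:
(A) x + v·t²

(A) x + v·t²: x [L] and v·t² [L T] — different dimensions cannot be added/subtracted ✗
(B) ma + F: ma [L M T^-2] and F [L M T^-2] — same dimensions ✓
(C) v₀ + at: v₀ [L T^-1] and at [L T^-1] — same dimensions ✓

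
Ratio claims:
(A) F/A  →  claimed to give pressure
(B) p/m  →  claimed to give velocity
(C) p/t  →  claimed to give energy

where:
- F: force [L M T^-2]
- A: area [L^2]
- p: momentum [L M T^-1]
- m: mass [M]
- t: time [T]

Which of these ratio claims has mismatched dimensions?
(C) p/t does not give energy

(A) F/A: [L^-1 M T^-2] = pressure [L^-1 M T^-2] ✓
(B) p/m: [L T^-1] = velocity [L T^-1] ✓
(C) p/t: [L M T^-2] ≠ energy [L^2 M T^-2] ✗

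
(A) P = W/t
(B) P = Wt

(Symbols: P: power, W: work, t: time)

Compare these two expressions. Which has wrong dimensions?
(B)

(A) P = W/t: LHS [L^2 M T^-3], RHS [L^2 M T^-3] ✓
(B) P = Wt: LHS [L^2 M T^-3], RHS [L^2 M T^-1] ✗

Expression (B) P = Wt is dimensionally incorrect.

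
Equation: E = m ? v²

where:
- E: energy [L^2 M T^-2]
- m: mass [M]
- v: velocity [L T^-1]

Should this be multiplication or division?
multiplication (×): E = m × v²

E [L^2 M T^-2]; m [M]; v² [L^2 T^-2].
m × v² → [L^2 M T^-2] ✓
m ÷ v² → [L^-2 M T^2] ✗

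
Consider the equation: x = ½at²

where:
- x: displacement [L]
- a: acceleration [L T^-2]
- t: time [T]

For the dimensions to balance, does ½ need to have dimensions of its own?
No

x has dimensions [L] and at² already has dimensions [L], so the equation balances without ½ contributing any dimensions. ½ is a pure (dimensionless) number; changing or removing it would not affect dimensional consistency.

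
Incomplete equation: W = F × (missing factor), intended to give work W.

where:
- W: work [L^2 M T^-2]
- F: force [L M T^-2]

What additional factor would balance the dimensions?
d (distance), dimensions [L]

W has dimensions [L^2 M T^-2] and F has dimensions [L M T^-2].
The missing factor must have dimensions [L^2 M T^-2] / [L M T^-2] = [L], i.e. distance (d).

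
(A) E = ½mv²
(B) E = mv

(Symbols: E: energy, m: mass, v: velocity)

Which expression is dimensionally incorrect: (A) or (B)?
(B)

(A) E = ½mv²: LHS [L^2 M T^-2], RHS [L^2 M T^-2] ✓
(B) E = mv: LHS [L^2 M T^-2], RHS [L M T^-1] ✗

Expression (B) E = mv is dimensionally incorrect.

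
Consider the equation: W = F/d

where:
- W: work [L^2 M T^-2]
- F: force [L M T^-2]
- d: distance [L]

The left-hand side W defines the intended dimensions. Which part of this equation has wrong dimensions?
The right-hand side term F/d

W has dimensions [L^2 M T^-2], but F/d has dimensions [M T^-2], so the term F/d is dimensionally wrong for W.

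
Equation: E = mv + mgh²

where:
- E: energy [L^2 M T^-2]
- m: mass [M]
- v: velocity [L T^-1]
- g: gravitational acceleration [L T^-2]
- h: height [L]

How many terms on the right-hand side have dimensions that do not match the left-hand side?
2

LHS E: [L^2 M T^-2]
- mv: [L M T^-1] ✗
- mgh²: [L^3 M T^-2] ✗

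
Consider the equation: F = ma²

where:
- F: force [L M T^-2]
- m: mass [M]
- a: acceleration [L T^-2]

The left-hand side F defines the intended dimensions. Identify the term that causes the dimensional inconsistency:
The right-hand side term ma²

F has dimensions [L M T^-2], but ma² has dimensions [L^2 M T^-4], so the term ma² is dimensionally wrong for F.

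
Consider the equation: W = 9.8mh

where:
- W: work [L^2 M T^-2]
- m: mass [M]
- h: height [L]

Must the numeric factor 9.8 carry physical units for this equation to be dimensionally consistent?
Yes

W has dimensions [L^2 M T^-2], while mh alone has dimensions [L M]. For the equation to balance, the factor 9.8 must carry dimensions [L T^-2] — it is a dimensional constant (a numerical value of a physical quantity with its units suppressed), not a pure number.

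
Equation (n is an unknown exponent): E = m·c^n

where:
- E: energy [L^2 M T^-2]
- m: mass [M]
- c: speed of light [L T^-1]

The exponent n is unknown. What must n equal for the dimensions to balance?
n = 2

E has dimensions [L^2 M T^-2]; c has dimensions [L T^-1].
The rest of the RHS has dimensions [M], so c^n must supply [L^2 T^-2].
With n = 2: m·c^2 has dimensions [L^2 M T^-2], matching the LHS ✓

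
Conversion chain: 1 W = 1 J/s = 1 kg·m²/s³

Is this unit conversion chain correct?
The chain is correct (no errors).

Correct: Watt is Joule per second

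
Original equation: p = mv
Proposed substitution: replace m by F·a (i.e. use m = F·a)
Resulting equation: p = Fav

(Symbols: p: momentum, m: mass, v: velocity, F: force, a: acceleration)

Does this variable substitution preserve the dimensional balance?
No

[m] = [M] and [F·a] = [L^2 M T^-4]. These differ, so the substitution replaces a quantity by one of different dimensions and the result p = Fav has LHS [L M T^-1] vs RHS [L^3 M T^-5] — inconsistent.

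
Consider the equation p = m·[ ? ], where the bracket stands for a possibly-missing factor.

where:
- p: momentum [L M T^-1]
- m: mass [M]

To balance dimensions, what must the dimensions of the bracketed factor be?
[L T^-1] — velocity (e.g. v)

p has dimensions [L M T^-1]; m has dimensions [M].
The bracketed factor must supply [L M T^-1] / [M] = [L T^-1].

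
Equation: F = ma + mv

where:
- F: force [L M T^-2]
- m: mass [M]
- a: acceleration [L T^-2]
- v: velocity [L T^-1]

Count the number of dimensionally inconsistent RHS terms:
1

LHS F: [L M T^-2]
- ma: [L M T^-2] ✓
- mv: [L M T^-1] ✗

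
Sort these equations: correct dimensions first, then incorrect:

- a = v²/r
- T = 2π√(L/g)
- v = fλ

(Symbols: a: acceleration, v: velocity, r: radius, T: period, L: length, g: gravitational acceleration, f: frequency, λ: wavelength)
Dimensionally correct: a = v²/r, T = 2π√(L/g), v = fλ
Dimensionally incorrect: none
Ordered (correct first, then incorrect): a = v²/r, T = 2π√(L/g), v = fλ

- a = v²/r: LHS [L T^-2], RHS [L T^-2] → correct ✓
- T = 2π√(L/g): LHS [T], RHS [T] → correct ✓
- v = fλ: LHS [L T^-1], RHS [L T^-1] → correct ✓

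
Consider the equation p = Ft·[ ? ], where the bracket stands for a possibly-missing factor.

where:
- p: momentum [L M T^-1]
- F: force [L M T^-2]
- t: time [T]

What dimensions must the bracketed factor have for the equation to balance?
Nothing is missing — the bracketed factor must be dimensionless.

p has dimensions [L M T^-1] and Ft already has dimensions [L M T^-1], so p = Ft is dimensionally complete.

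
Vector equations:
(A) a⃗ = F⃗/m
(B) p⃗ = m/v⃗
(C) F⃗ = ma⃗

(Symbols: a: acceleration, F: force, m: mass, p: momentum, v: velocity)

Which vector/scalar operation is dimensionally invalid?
(B) p⃗ = m/v⃗

(A) a⃗ = F⃗/m: LHS [L T^-2], RHS [L T^-2] ✓ — force (vector) divided by mass (scalar)
(B) p⃗ = m/v⃗: LHS [L M T^-1], RHS [L^-1 M T] ✗ — momentum is mass times velocity; should be mv⃗ (and division by a vector is undefined)
(C) F⃗ = ma⃗: LHS [L M T^-2], RHS [L M T^-2] ✓ — Force and acceleration are vectors, mass is a scalar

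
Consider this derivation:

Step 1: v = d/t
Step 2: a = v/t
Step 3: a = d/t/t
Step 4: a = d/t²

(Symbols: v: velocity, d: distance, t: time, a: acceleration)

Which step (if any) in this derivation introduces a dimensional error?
No step introduces an error — all steps are dimensionally consistent.

Step 1: v = d/t → LHS [L T^-1], RHS [L T^-1] ✓
Step 2: a = v/t → LHS [L T^-2], RHS [L T^-2] ✓
Step 3: a = d/t/t → LHS [L T^-2], RHS [L T^-2] ✓
Step 4: a = d/t² → LHS [L T^-2], RHS [L T^-2] ✓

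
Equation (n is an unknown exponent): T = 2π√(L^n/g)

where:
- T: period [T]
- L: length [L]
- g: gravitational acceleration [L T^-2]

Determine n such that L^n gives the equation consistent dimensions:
n = 1

T has dimensions [T]; L has dimensions [L].
With n = 1: 2π√(L^1/g) has dimensions [T], matching the LHS ✓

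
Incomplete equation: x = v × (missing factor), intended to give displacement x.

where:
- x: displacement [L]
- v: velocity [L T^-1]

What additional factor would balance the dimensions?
t (time), dimensions [T]

x has dimensions [L] and v has dimensions [L T^-1].
The missing factor must have dimensions [L] / [L T^-1] = [T], i.e. time (t).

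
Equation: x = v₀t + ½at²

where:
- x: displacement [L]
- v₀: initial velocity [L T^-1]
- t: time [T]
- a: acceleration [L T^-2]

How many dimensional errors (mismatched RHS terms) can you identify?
0

LHS x: [L]
- v₀t: [L] ✓
- ½at²: [L] ✓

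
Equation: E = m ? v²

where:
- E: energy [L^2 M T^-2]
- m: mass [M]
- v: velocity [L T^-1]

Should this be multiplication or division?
multiplication (×): E = m × v²

E [L^2 M T^-2]; m [M]; v² [L^2 T^-2].
m × v² → [L^2 M T^-2] ✓
m ÷ v² → [L^-2 M T^2] ✗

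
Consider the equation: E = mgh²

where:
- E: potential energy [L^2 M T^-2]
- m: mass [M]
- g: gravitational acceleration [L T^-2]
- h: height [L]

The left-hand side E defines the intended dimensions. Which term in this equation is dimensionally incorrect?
The right-hand side term mgh²

E has dimensions [L^2 M T^-2], but mgh² has dimensions [L^3 M T^-2], so the term mgh² is dimensionally wrong for E.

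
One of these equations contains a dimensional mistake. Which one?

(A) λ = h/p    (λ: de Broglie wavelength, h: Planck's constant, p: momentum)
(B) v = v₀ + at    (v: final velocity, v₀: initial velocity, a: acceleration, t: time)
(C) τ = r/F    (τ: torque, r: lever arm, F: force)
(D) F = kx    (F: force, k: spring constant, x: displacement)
(C) τ = r/F

The equation (C) τ = r/F is dimensionally incorrect.

LHS (τ): [L^2 M T^-2]
RHS (r/F): [M^-1 T^2] ✗

The dimensions do not match. The other three equations balance.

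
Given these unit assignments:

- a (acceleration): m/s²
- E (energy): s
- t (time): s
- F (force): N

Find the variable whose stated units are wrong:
E

The variable E (energy) should have units J, not s.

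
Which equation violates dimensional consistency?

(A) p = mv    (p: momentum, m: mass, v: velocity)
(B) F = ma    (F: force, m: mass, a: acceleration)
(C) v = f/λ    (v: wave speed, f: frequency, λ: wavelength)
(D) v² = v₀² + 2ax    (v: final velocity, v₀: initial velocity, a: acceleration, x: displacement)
(C) v = f/λ

The equation (C) v = f/λ is dimensionally incorrect.

LHS (v): [L T^-1]
RHS (f/λ): [L^-1 T^-1] ✗

The dimensions do not match. The other three equations balance.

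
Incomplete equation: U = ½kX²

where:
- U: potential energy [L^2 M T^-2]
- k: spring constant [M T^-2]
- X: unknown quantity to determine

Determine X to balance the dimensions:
X = x (displacement), dimensions [L]

U has dimensions [L^2 M T^-2]; the rest of the RHS (½k) has dimensions [M T^-2].
So X² must have dimensions [L^2], i.e. X has dimensions [L] — X = x (displacement).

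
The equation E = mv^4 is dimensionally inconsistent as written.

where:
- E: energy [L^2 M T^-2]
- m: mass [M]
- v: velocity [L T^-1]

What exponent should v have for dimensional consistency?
The exponent of v should be 2: E = mv^2

The LHS E has dimensions [L^2 M T^-2]; v has dimensions [L T^-1].
As written, the RHS mv^4 (exponent 4 on v) has dimensions [L^4 M T^-4], which does not match.
With exponent 2, the RHS mv^2 has dimensions [L^2 M T^-2], matching the LHS.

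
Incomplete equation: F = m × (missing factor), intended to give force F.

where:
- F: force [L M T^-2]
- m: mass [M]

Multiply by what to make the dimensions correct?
a (acceleration), dimensions [L T^-2]

F has dimensions [L M T^-2] and m has dimensions [M].
The missing factor must have dimensions [L M T^-2] / [M] = [L T^-2], i.e. acceleration (a).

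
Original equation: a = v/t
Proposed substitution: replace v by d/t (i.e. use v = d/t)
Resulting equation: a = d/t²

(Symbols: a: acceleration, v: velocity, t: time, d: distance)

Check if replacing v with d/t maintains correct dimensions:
Yes

[v] = [L T^-1] and [d/t] = [L T^-1]. These match, so the substitution replaces a quantity by one of the same dimensions and the result a = d/t² has LHS [L T^-2] vs RHS [L T^-2] — still consistent.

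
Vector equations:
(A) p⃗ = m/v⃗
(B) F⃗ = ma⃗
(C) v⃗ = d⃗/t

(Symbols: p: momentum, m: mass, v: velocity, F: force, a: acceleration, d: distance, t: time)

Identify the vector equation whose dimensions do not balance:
(A) p⃗ = m/v⃗

(A) p⃗ = m/v⃗: LHS [L M T^-1], RHS [L^-1 M T] ✗ — momentum is mass times velocity; should be mv⃗ (and division by a vector is undefined)
(B) F⃗ = ma⃗: LHS [L M T^-2], RHS [L M T^-2] ✓ — Force and acceleration are vectors, mass is a scalar
(C) v⃗ = d⃗/t: LHS [L T^-1], RHS [L T^-1] ✓ — displacement (vector) divided by time (scalar)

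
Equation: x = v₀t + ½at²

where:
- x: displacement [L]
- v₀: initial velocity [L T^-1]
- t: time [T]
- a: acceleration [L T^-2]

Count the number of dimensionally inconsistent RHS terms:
0

LHS x: [L]
- v₀t: [L] ✓
- ½at²: [L] ✓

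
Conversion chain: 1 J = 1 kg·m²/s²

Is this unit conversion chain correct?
The chain is correct (no errors).

Correct: Joule is defined as kg·m²/s²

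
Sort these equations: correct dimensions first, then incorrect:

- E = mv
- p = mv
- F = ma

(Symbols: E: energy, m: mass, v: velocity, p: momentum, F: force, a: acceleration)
Dimensionally correct: p = mv, F = ma
Dimensionally incorrect: E = mv
Ordered (correct first, then incorrect): p = mv, F = ma, E = mv

- E = mv: LHS [L^2 M T^-2], RHS [L M T^-1] → incorrect ✗
- p = mv: LHS [L M T^-1], RHS [L M T^-1] → correct ✓
- F = ma: LHS [L M T^-2], RHS [L M T^-2] → correct ✓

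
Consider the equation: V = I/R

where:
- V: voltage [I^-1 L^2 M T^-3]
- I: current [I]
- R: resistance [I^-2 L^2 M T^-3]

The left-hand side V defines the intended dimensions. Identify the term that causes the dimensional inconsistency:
The right-hand side term I/R

V has dimensions [I^-1 L^2 M T^-3], but I/R has dimensions [I^3 L^-2 M^-1 T^3], so the term I/R is dimensionally wrong for V.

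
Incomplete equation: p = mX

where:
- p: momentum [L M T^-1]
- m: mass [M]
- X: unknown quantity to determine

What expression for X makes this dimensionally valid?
X = v (velocity), dimensions [L T^-1]

p has dimensions [L M T^-1]; the rest of the RHS (m) has dimensions [M].
So X must have dimensions [L T^-1] — X = v (velocity).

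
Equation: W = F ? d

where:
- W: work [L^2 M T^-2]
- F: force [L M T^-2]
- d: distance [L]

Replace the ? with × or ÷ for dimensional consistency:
multiplication (×): W = F × d

W [L^2 M T^-2]; F [L M T^-2]; d [L].
F × d → [L^2 M T^-2] ✓
F ÷ d → [M T^-2] ✗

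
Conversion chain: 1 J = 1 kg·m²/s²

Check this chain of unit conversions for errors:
The chain is correct (no errors).

Correct: Joule is defined as kg·m²/s²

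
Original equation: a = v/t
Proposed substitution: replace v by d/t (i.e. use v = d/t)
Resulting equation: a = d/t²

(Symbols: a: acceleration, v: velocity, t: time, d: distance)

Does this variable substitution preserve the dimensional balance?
Yes

[v] = [L T^-1] and [d/t] = [L T^-1]. These match, so the substitution replaces a quantity by one of the same dimensions and the result a = d/t² has LHS [L T^-2] vs RHS [L T^-2] — still consistent.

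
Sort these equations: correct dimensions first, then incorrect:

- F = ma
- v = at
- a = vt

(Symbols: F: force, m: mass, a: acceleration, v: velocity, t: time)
Dimensionally correct: F = ma, v = at
Dimensionally incorrect: a = vt
Ordered (correct first, then incorrect): F = ma, v = at, a = vt

- F = ma: LHS [L M T^-2], RHS [L M T^-2] → correct ✓
- v = at: LHS [L T^-1], RHS [L T^-1] → correct ✓
- a = vt: LHS [L T^-2], RHS [L] → incorrect ✗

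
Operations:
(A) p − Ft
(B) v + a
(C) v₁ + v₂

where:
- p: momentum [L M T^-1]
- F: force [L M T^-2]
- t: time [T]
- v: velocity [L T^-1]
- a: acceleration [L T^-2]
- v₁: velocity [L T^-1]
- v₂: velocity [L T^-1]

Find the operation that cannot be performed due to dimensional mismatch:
(B) v + a

(A) p − Ft: p [L M T^-1] and Ft [L M T^-1] — same dimensions ✓
(B) v + a: v [L T^-1] and a [L T^-2] — different dimensions cannot be added/subtracted ✗
(C) v₁ + v₂: v₁ [L T^-1] and v₂ [L T^-1] — same dimensions ✓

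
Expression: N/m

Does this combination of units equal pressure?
No

The expression N/m has dimensions [M T^-2], but pressure has dimensions [L^-1 M T^-2].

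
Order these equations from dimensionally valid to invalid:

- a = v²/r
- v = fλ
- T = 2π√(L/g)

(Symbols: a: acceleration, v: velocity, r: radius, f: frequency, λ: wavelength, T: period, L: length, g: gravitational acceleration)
Dimensionally correct: a = v²/r, v = fλ, T = 2π√(L/g)
Dimensionally incorrect: none
Ordered (correct first, then incorrect): a = v²/r, v = fλ, T = 2π√(L/g)

- a = v²/r: LHS [L T^-2], RHS [L T^-2] → correct ✓
- v = fλ: LHS [L T^-1], RHS [L T^-1] → correct ✓
- T = 2π√(L/g): LHS [T], RHS [T] → correct ✓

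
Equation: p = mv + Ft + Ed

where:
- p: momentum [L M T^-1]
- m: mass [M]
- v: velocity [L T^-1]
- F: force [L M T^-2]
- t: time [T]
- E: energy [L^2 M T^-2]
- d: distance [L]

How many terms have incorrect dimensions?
1

LHS p: [L M T^-1]
- mv: [L M T^-1] ✓
- Ft: [L M T^-1] ✓
- Ed: [L^3 M T^-2] ✗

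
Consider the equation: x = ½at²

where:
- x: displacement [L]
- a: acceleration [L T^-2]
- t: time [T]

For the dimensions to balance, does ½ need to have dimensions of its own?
No

x has dimensions [L] and at² already has dimensions [L], so the equation balances without ½ contributing any dimensions. ½ is a pure (dimensionless) number; changing or removing it would not affect dimensional consistency.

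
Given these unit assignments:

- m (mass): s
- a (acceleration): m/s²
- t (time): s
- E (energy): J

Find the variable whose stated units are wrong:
m

The variable m (mass) should have units kg, not s.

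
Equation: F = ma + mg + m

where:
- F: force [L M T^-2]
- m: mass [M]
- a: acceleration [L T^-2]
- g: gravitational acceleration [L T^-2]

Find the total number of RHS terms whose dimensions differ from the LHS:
1

LHS F: [L M T^-2]
- ma: [L M T^-2] ✓
- mg: [L M T^-2] ✓
- m: [M] ✗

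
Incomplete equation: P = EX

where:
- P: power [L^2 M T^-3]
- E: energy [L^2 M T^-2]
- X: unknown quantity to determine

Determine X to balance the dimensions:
X = f (inverse time / frequency (1/t)), dimensions [T^-1]

P has dimensions [L^2 M T^-3]; the rest of the RHS (E) has dimensions [L^2 M T^-2].
So X must have dimensions [T^-1] — X = f (inverse time / frequency (1/t)).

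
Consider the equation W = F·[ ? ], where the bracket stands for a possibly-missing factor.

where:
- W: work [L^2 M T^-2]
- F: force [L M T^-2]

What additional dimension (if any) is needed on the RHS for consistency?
[L] — length (e.g. a distance d)

W has dimensions [L^2 M T^-2]; F has dimensions [L M T^-2].
The bracketed factor must supply [L^2 M T^-2] / [L M T^-2] = [L].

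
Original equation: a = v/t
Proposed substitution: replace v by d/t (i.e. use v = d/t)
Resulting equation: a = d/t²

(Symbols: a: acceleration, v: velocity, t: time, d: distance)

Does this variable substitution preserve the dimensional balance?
Yes

[v] = [L T^-1] and [d/t] = [L T^-1]. These match, so the substitution replaces a quantity by one of the same dimensions and the result a = d/t² has LHS [L T^-2] vs RHS [L T^-2] — still consistent.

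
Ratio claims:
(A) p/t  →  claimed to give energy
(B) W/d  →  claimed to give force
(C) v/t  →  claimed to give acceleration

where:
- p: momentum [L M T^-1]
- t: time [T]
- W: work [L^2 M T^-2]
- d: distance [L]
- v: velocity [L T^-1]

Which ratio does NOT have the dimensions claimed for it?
(A) p/t does not give energy

(A) p/t: [L M T^-2] ≠ energy [L^2 M T^-2] ✗
(B) W/d: [L M T^-2] = force [L M T^-2] ✓
(C) v/t: [L T^-2] = acceleration [L T^-2] ✓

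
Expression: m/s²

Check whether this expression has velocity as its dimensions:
No

The expression m/s² has dimensions [L T^-2], but velocity has dimensions [L T^-1].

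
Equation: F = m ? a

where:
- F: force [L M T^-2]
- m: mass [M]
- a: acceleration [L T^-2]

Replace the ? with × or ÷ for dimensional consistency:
multiplication (×): F = m × a

F [L M T^-2]; m [M]; a [L T^-2].
m × a → [L M T^-2] ✓
m ÷ a → [L^-1 M T^2] ✗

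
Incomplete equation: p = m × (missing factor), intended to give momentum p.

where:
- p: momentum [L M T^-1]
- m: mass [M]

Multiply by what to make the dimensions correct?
v (velocity), dimensions [L T^-1]

p has dimensions [L M T^-1] and m has dimensions [M].
The missing factor must have dimensions [L M T^-1] / [M] = [L T^-1], i.e. velocity (v).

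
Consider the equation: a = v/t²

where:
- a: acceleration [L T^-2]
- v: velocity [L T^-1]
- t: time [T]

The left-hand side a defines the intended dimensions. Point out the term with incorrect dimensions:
The right-hand side term v/t²

a has dimensions [L T^-2], but v/t² has dimensions [L T^-3], so the term v/t² is dimensionally wrong for a.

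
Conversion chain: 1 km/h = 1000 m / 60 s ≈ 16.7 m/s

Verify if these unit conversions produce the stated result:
The chain is incorrect (it contains an error).

Incorrect: 1 h = 3600 s, not 60 s (1 km/h ≈ 0.278 m/s)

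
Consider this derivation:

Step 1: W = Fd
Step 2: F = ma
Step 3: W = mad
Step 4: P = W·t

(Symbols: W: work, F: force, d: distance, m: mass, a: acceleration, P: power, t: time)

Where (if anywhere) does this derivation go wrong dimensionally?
Step 4

Step 1: W = Fd → LHS [L^2 M T^-2], RHS [L^2 M T^-2] ✓
Step 2: F = ma → LHS [L M T^-2], RHS [L M T^-2] ✓
Step 3: W = mad → LHS [L^2 M T^-2], RHS [L^2 M T^-2] ✓
Step 4: P = W·t → LHS [L^2 M T^-3], RHS [L^2 M T^-1] ✗

The first dimensional inconsistency appears in step 4: P = W·t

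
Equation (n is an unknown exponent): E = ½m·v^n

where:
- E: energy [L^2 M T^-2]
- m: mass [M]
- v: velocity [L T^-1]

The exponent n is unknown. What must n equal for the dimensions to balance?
n = 2

E has dimensions [L^2 M T^-2]; v has dimensions [L T^-1].
The rest of the RHS has dimensions [M], so v^n must supply [L^2 T^-2].
With n = 2: ½m·v^2 has dimensions [L^2 M T^-2], matching the LHS ✓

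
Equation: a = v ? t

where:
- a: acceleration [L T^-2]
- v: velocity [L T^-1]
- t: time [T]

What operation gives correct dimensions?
division (÷): a = v ÷ t

a [L T^-2]; v [L T^-1]; t [T].
v × t → [L] ✗
v ÷ t → [L T^-2] ✓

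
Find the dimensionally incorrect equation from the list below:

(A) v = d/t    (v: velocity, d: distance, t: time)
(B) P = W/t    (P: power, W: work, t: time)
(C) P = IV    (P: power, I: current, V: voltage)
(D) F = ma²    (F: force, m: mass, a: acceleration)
(D) F = ma²

The equation (D) F = ma² is dimensionally incorrect.

LHS (F): [L M T^-2]
RHS (ma²): [L^2 M T^-4] ✗

The dimensions do not match. The other three equations balance.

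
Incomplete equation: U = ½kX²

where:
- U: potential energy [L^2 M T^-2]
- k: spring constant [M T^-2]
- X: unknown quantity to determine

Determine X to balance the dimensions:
X = x (displacement), dimensions [L]

U has dimensions [L^2 M T^-2]; the rest of the RHS (½k) has dimensions [M T^-2].
So X² must have dimensions [L^2], i.e. X has dimensions [L] — X = x (displacement).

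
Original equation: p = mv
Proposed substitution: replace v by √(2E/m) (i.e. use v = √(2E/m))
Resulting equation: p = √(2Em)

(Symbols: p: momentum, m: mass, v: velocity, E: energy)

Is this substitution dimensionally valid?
Yes

[v] = [L T^-1] and [√(2E/m)] = [L T^-1]. These match, so the substitution replaces a quantity by one of the same dimensions and the result p = √(2Em) has LHS [L M T^-1] vs RHS [L M T^-1] — still consistent.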